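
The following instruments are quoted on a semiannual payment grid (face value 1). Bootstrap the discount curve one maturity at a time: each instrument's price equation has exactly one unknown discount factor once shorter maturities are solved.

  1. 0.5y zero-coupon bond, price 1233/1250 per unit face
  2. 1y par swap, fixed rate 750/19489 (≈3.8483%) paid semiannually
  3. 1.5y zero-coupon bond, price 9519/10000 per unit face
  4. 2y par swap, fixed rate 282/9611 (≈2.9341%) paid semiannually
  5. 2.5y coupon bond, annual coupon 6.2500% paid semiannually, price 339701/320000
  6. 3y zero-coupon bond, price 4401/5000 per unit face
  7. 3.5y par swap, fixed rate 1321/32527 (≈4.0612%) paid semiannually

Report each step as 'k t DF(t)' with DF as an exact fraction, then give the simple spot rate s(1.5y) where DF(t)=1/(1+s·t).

1 1/2 1233/1250
2 1 77/80
3 3/2 9519/10000
4 2 2359/2500
5 5/2 9129/10000
6 3 4401/5000
7 7/2 8679/10000
s(1.5y) = (1/(9519/10000) − 1)/(3/2) = 962/28557 ≈ 3.3687%

step 1 [0.5y] zero: DF = P = 1233/1250 ≈ 0.986400
step 2 [1y] swap r/2=375/19489: DF=(1 − 375/19489·(0.986400))/(1+375/19489) = 77/80 ≈ 0.962500
step 3 [1.5y] zero: DF = P = 9519/10000 ≈ 0.951900
step 4 [2y] swap r/2=141/9611: DF=(1 − 141/9611·(0.986400+0.962500+0.951900))/(1+141/9611) = 2359/2500 ≈ 0.943600
step 5 [2.5y] bond c/2=1/32: DF=(339701/320000 − 1/32·(0.986400+0.962500+0.951900+0.943600))/(1+1/32) = 9129/10000 ≈ 0.912900
step 6 [3y] zero: DF = P = 4401/5000 ≈ 0.880200
step 7 [3.5y] swap r/2=1321/65054: DF=(1 − 1321/65054·(0.986400+0.962500+0.951900+0.943600+0.912900+0.880200))/(1+1321/65054) = 8679/10000 ≈ 0.867900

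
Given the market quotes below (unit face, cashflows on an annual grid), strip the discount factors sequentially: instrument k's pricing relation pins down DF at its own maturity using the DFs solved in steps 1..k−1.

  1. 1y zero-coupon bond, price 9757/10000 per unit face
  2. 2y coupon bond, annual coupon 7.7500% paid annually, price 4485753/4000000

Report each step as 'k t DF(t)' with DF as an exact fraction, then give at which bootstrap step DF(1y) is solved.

1 1 9757/10000
2 2 4853/5000
DF(1y) is solved at step 1

step 1 [1y] zero: DF = P = 9757/10000 ≈ 0.975700
step 2 [2y] bond c/1=31/400: DF=(4485753/4000000 − 31/400·(0.975700))/(1+31/400) = 4853/5000 ≈ 0.970600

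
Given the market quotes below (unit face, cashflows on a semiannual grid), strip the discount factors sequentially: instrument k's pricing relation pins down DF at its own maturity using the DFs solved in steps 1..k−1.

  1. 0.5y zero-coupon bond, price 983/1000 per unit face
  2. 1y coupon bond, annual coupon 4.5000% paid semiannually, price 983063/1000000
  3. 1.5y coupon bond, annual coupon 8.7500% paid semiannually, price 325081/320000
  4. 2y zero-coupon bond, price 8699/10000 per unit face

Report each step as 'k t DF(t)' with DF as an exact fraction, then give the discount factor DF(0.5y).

step 1 [0.5y] zero: DF = P = 983/1000 ≈ 0.983000
step 2 [1y] bond c/2=9/400: DF=(983063/1000000 − 9/400·(0.983000))/(1+9/400) = 4699/5000 ≈ 0.939800
step 3 [1.5y] bond c/2=7/160: DF=(325081/320000 − 7/160·(0.983000+0.939800))/(1+7/160) = 8927/10000 ≈ 0.892700
step 4 [2y] zero: DF = P = 8699/10000 ≈ 0.869900

1 1/2 983/1000
2 1 4699/5000
3 3/2 8927/10000
4 2 8699/10000
DF(0.5y) = 983/1000 ≈ 0.983000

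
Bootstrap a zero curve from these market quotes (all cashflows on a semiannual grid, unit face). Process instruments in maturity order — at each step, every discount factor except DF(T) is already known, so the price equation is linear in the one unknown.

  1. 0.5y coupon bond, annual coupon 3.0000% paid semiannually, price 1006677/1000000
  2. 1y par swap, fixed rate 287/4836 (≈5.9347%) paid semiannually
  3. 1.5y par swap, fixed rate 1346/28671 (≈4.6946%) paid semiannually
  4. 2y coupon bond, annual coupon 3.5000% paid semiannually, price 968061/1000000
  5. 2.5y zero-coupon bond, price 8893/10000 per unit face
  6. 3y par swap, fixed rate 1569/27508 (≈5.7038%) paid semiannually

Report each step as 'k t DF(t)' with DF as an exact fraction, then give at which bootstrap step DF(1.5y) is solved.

1 1/2 4959/5000
2 1 4713/5000
3 3/2 9327/10000
4 2 9021/10000
5 5/2 8893/10000
6 3 8431/10000
DF(1.5y) is solved at step 3

step 1 [0.5y] bond c/2=3/200: DF=(1006677/1000000 − 3/200·(0))/(1+3/200) = 4959/5000 ≈ 0.991800
step 2 [1y] swap r/2=287/9672: DF=(1 − 287/9672·(0.991800))/(1+287/9672) = 4713/5000 ≈ 0.942600
step 3 [1.5y] swap r/2=673/28671: DF=(1 − 673/28671·(0.991800+0.942600))/(1+673/28671) = 9327/10000 ≈ 0.932700
step 4 [2y] bond c/2=7/400: DF=(968061/1000000 − 7/400·(0.991800+0.942600+0.932700))/(1+7/400) = 9021/10000 ≈ 0.902100
step 5 [2.5y] zero: DF = P = 8893/10000 ≈ 0.889300
step 6 [3y] swap r/2=1569/55016: DF=(1 − 1569/55016·(0.991800+0.942600+0.932700+0.902100+0.889300))/(1+1569/55016) = 8431/10000 ≈ 0.843100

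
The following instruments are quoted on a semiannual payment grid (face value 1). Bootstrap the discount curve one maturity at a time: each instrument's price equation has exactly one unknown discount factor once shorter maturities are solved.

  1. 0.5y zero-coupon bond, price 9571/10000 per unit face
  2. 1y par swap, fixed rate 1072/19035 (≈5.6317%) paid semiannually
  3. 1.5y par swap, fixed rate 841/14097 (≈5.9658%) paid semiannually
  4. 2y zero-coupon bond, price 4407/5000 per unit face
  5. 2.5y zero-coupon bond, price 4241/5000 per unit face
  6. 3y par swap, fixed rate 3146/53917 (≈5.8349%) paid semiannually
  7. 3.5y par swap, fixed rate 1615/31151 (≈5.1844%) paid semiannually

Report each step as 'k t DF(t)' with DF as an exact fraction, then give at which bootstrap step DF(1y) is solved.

step 1 [0.5y] zero: DF = P = 9571/10000 ≈ 0.957100
step 2 [1y] swap r/2=536/19035: DF=(1 − 536/19035·(0.957100))/(1+536/19035) = 1183/1250 ≈ 0.946400
step 3 [1.5y] swap r/2=841/28194: DF=(1 − 841/28194·(0.957100+0.946400))/(1+841/28194) = 9159/10000 ≈ 0.915900
step 4 [2y] zero: DF = P = 4407/5000 ≈ 0.881400
step 5 [2.5y] zero: DF = P = 4241/5000 ≈ 0.848200
step 6 [3y] swap r/2=1573/53917: DF=(1 − 1573/53917·(0.957100+0.946400+0.915900+0.881400+0.848200))/(1+1573/53917) = 8427/10000 ≈ 0.842700
step 7 [3.5y] swap r/2=1615/62302: DF=(1 − 1615/62302·(0.957100+0.946400+0.915900+0.881400+0.848200+0.842700))/(1+1615/62302) = 1677/2000 ≈ 0.838500

1 1/2 9571/10000
2 1 1183/1250
3 3/2 9159/10000
4 2 4407/5000
5 5/2 4241/5000
6 3 8427/10000
7 7/2 1677/2000
DF(1y) is solved at step 2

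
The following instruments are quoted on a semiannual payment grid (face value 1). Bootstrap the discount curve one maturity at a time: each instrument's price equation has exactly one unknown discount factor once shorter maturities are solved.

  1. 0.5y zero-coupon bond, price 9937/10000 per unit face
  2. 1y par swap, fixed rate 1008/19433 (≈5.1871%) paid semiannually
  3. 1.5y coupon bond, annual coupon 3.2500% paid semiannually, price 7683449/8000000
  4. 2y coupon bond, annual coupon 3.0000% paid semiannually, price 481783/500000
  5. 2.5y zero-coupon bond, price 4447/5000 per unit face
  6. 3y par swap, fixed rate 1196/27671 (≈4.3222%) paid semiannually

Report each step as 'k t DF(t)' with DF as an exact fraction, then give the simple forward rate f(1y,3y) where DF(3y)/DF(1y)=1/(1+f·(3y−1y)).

1 1/2 9937/10000
2 1 1187/1250
3 3/2 457/500
4 2 9071/10000
5 5/2 4447/5000
6 3 2201/2500
f(1y,3y) = ((1187/1250)/(2201/2500) − 1)/(2) = 173/4402 ≈ 3.9300%

step 1 [0.5y] zero: DF = P = 9937/10000 ≈ 0.993700
step 2 [1y] swap r/2=504/19433: DF=(1 − 504/19433·(0.993700))/(1+504/19433) = 1187/1250 ≈ 0.949600
step 3 [1.5y] bond c/2=13/800: DF=(7683449/8000000 − 13/800·(0.993700+0.949600))/(1+13/800) = 457/500 ≈ 0.914000
step 4 [2y] bond c/2=3/200: DF=(481783/500000 − 3/200·(0.993700+0.949600+0.914000))/(1+3/200) = 9071/10000 ≈ 0.907100
step 5 [2.5y] zero: DF = P = 4447/5000 ≈ 0.889400
step 6 [3y] swap r/2=598/27671: DF=(1 − 598/27671·(0.993700+0.949600+0.914000+0.907100+0.889400))/(1+598/27671) = 2201/2500 ≈ 0.880400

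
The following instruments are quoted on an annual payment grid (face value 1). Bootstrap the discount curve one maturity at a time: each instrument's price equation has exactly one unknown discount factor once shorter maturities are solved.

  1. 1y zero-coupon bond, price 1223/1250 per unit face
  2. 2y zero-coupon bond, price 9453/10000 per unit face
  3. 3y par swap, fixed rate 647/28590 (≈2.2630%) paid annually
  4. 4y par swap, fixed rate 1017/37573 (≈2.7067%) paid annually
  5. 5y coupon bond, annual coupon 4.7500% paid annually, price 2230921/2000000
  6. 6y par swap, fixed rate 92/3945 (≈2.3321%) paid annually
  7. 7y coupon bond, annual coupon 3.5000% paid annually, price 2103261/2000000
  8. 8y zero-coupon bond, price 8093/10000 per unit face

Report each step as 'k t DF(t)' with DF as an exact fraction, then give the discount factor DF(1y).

1 1 1223/1250
2 2 9453/10000
3 3 9353/10000
4 4 8983/10000
5 5 1789/2000
6 6 1089/1250
7 7 8293/10000
8 8 8093/10000
DF(1y) = 1223/1250 ≈ 0.978400

step 1 [1y] zero: DF = P = 1223/1250 ≈ 0.978400
step 2 [2y] zero: DF = P = 9453/10000 ≈ 0.945300
step 3 [3y] swap r/1=647/28590: DF=(1 − 647/28590·(0.978400+0.945300))/(1+647/28590) = 9353/10000 ≈ 0.935300
step 4 [4y] swap r/1=1017/37573: DF=(1 − 1017/37573·(0.978400+0.945300+0.935300))/(1+1017/37573) = 8983/10000 ≈ 0.898300
step 5 [5y] bond c/1=19/400: DF=(2230921/2000000 − 19/400·(0.978400+0.945300+0.935300+0.898300))/(1+19/400) = 1789/2000 ≈ 0.894500
step 6 [6y] swap r/1=92/3945: DF=(1 − 92/3945·(0.978400+0.945300+0.935300+0.898300+0.894500))/(1+92/3945) = 1089/1250 ≈ 0.871200
step 7 [7y] bond c/1=7/200: DF=(2103261/2000000 − 7/200·(0.978400+0.945300+0.935300+0.898300+0.894500+0.871200))/(1+7/200) = 8293/10000 ≈ 0.829300
step 8 [8y] zero: DF = P = 8093/10000 ≈ 0.809300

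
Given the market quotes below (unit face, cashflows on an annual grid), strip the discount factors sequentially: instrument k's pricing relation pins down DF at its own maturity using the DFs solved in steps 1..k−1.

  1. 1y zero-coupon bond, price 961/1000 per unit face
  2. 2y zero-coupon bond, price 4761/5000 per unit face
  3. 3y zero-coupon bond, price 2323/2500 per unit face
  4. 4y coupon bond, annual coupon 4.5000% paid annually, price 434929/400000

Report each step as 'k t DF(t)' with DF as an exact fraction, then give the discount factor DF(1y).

1 1 961/1000
2 2 4761/5000
3 3 2323/2500
4 4 9181/10000
DF(1y) = 961/1000 ≈ 0.961000

step 1 [1y] zero: DF = P = 961/1000 ≈ 0.961000
step 2 [2y] zero: DF = P = 4761/5000 ≈ 0.952200
step 3 [3y] zero: DF = P = 2323/2500 ≈ 0.929200
step 4 [4y] bond c/1=9/200: DF=(434929/400000 − 9/200·(0.961000+0.952200+0.929200))/(1+9/200) = 9181/10000 ≈ 0.918100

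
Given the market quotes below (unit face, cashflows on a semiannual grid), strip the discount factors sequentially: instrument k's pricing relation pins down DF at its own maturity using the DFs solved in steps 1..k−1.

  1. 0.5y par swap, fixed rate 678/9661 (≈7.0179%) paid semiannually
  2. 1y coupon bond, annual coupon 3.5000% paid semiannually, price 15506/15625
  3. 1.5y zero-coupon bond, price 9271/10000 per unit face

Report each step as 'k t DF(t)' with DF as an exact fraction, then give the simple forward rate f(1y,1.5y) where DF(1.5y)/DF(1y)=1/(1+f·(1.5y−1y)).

1 1/2 9661/10000
2 1 9587/10000
3 3/2 9271/10000
f(1y,1.5y) = ((9587/10000)/(9271/10000) − 1)/(1/2) = 632/9271 ≈ 6.8170%

step 1 [0.5y] swap r/2=339/9661: DF=(1 − 339/9661·(0))/(1+339/9661) = 9661/10000 ≈ 0.966100
step 2 [1y] bond c/2=7/400: DF=(15506/15625 − 7/400·(0.966100))/(1+7/400) = 9587/10000 ≈ 0.958700
step 3 [1.5y] zero: DF = P = 9271/10000 ≈ 0.927100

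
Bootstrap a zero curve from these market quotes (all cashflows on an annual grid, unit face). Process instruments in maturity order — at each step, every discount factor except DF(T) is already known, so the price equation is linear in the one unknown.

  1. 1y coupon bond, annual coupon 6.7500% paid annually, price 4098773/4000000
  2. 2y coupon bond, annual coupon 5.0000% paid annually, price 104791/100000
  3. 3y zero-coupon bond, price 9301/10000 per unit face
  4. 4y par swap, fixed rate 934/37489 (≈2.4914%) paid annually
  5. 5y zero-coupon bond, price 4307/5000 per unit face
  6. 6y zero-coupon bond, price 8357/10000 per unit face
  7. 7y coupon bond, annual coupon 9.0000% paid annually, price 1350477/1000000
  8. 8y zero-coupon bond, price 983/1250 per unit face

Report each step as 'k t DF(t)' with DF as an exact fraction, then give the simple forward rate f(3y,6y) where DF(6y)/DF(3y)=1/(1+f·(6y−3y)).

step 1 [1y] bond c/1=27/400: DF=(4098773/4000000 − 27/400·(0))/(1+27/400) = 9599/10000 ≈ 0.959900
step 2 [2y] bond c/1=1/20: DF=(104791/100000 − 1/20·(0.959900))/(1+1/20) = 9523/10000 ≈ 0.952300
step 3 [3y] zero: DF = P = 9301/10000 ≈ 0.930100
step 4 [4y] swap r/1=934/37489: DF=(1 − 934/37489·(0.959900+0.952300+0.930100))/(1+934/37489) = 4533/5000 ≈ 0.906600
step 5 [5y] zero: DF = P = 4307/5000 ≈ 0.861400
step 6 [6y] zero: DF = P = 8357/10000 ≈ 0.835700
step 7 [7y] bond c/1=9/100: DF=(1350477/1000000 − 9/100·(0.959900+0.952300+0.930100+0.906600+0.861400+0.835700))/(1+9/100) = 7893/10000 ≈ 0.789300
step 8 [8y] zero: DF = P = 983/1250 ≈ 0.786400

1 1 9599/10000
2 2 9523/10000
3 3 9301/10000
4 4 4533/5000
5 5 4307/5000
6 6 8357/10000
7 7 7893/10000
8 8 983/1250
f(3y,6y) = ((9301/10000)/(8357/10000) − 1)/(3) = 944/25071 ≈ 3.7653%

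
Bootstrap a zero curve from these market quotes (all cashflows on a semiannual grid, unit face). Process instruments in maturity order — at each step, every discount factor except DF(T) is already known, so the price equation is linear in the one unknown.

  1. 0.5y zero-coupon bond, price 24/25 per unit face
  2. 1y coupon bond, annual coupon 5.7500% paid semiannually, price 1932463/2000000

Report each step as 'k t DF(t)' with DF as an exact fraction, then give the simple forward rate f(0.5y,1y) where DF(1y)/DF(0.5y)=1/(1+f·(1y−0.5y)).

1 1/2 24/25
2 1 2281/2500
f(0.5y,1y) = ((24/25)/(2281/2500) − 1)/(1/2) = 238/2281 ≈ 10.4340%

step 1 [0.5y] zero: DF = P = 24/25 ≈ 0.960000
step 2 [1y] bond c/2=23/800: DF=(1932463/2000000 − 23/800·(0.960000))/(1+23/800) = 2281/2500 ≈ 0.912400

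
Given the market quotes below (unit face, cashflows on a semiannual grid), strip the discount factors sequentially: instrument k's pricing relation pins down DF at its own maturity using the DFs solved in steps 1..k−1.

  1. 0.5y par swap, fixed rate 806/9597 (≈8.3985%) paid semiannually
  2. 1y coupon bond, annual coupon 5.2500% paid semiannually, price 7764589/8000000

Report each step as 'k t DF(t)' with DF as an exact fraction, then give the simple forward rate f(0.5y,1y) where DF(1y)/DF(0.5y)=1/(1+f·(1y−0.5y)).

step 1 [0.5y] swap r/2=403/9597: DF=(1 − 403/9597·(0))/(1+403/9597) = 9597/10000 ≈ 0.959700
step 2 [1y] bond c/2=21/800: DF=(7764589/8000000 − 21/800·(0.959700))/(1+21/800) = 2303/2500 ≈ 0.921200

1 1/2 9597/10000
2 1 2303/2500
f(0.5y,1y) = ((9597/10000)/(2303/2500) − 1)/(1/2) = 55/658 ≈ 8.3587%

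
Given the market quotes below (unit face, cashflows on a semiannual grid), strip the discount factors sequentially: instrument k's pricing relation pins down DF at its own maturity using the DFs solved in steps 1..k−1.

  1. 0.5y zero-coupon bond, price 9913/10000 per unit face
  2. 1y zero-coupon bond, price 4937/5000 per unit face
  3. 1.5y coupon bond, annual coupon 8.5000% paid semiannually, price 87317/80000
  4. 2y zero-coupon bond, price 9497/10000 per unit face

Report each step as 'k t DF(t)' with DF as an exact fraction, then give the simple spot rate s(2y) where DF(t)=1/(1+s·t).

1 1/2 9913/10000
2 1 4937/5000
3 3/2 9663/10000
4 2 9497/10000
s(2y) = (1/(9497/10000) − 1)/(2) = 503/18994 ≈ 2.6482%

step 1 [0.5y] zero: DF = P = 9913/10000 ≈ 0.991300
step 2 [1y] zero: DF = P = 4937/5000 ≈ 0.987400
step 3 [1.5y] bond c/2=17/400: DF=(87317/80000 − 17/400·(0.991300+0.987400))/(1+17/400) = 9663/10000 ≈ 0.966300
step 4 [2y] zero: DF = P = 9497/10000 ≈ 0.949700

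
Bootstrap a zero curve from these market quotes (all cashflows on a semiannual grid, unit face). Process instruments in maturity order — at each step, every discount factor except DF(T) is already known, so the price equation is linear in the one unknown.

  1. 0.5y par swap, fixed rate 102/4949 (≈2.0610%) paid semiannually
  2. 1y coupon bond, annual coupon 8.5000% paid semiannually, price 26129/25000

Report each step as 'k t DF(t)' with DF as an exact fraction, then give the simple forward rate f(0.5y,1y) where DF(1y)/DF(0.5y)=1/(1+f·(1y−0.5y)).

step 1 [0.5y] swap r/2=51/4949: DF=(1 − 51/4949·(0))/(1+51/4949) = 4949/5000 ≈ 0.989800
step 2 [1y] bond c/2=17/400: DF=(26129/25000 − 17/400·(0.989800))/(1+17/400) = 4811/5000 ≈ 0.962200

1 1/2 4949/5000
2 1 4811/5000
f(0.5y,1y) = ((4949/5000)/(4811/5000) − 1)/(1/2) = 276/4811 ≈ 5.7369%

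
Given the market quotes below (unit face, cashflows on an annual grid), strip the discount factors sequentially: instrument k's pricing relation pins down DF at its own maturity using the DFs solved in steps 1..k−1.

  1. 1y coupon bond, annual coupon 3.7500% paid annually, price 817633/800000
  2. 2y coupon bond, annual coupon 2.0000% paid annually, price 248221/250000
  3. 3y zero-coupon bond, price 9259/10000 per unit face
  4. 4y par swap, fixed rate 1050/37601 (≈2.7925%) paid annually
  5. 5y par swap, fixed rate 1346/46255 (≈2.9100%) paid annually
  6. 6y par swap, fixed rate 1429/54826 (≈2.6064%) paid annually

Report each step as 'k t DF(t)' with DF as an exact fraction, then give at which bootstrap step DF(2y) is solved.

step 1 [1y] bond c/1=3/80: DF=(817633/800000 − 3/80·(0))/(1+3/80) = 9851/10000 ≈ 0.985100
step 2 [2y] bond c/1=1/50: DF=(248221/250000 − 1/50·(0.985100))/(1+1/50) = 9541/10000 ≈ 0.954100
step 3 [3y] zero: DF = P = 9259/10000 ≈ 0.925900
step 4 [4y] swap r/1=1050/37601: DF=(1 − 1050/37601·(0.985100+0.954100+0.925900))/(1+1050/37601) = 179/200 ≈ 0.895000
step 5 [5y] swap r/1=1346/46255: DF=(1 − 1346/46255·(0.985100+0.954100+0.925900+0.895000))/(1+1346/46255) = 4327/5000 ≈ 0.865400
step 6 [6y] swap r/1=1429/54826: DF=(1 − 1429/54826·(0.985100+0.954100+0.925900+0.895000+0.865400))/(1+1429/54826) = 8571/10000 ≈ 0.857100

1 1 9851/10000
2 2 9541/10000
3 3 9259/10000
4 4 179/200
5 5 4327/5000
6 6 8571/10000
DF(2y) is solved at step 2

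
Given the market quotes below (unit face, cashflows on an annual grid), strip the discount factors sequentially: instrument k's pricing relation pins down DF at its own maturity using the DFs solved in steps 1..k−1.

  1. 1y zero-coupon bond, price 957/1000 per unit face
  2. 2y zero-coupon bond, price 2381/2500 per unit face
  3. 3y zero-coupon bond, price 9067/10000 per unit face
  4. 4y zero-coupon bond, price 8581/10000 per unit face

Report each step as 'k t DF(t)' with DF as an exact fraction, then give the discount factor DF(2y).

1 1 957/1000
2 2 2381/2500
3 3 9067/10000
4 4 8581/10000
DF(2y) = 2381/2500 ≈ 0.952400

step 1 [1y] zero: DF = P = 957/1000 ≈ 0.957000
step 2 [2y] zero: DF = P = 2381/2500 ≈ 0.952400
step 3 [3y] zero: DF = P = 9067/10000 ≈ 0.906700
step 4 [4y] zero: DF = P = 8581/10000 ≈ 0.858100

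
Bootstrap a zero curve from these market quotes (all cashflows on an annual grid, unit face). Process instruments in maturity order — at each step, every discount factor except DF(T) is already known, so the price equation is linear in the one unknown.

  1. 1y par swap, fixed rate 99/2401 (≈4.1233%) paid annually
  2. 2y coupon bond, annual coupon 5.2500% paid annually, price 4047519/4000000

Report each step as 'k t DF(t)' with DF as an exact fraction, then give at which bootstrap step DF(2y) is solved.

step 1 [1y] swap r/1=99/2401: DF=(1 − 99/2401·(0))/(1+99/2401) = 2401/2500 ≈ 0.960400
step 2 [2y] bond c/1=21/400: DF=(4047519/4000000 − 21/400·(0.960400))/(1+21/400) = 1827/2000 ≈ 0.913500

1 1 2401/2500
2 2 1827/2000
DF(2y) is solved at step 2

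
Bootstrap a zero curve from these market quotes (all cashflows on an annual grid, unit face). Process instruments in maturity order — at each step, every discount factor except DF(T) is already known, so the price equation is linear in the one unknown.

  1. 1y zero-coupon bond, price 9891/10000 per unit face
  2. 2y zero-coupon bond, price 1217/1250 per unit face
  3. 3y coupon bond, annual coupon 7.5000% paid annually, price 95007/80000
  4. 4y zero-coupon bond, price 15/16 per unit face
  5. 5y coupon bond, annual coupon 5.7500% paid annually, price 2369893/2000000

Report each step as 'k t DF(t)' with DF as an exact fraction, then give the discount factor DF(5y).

step 1 [1y] zero: DF = P = 9891/10000 ≈ 0.989100
step 2 [2y] zero: DF = P = 1217/1250 ≈ 0.973600
step 3 [3y] bond c/1=3/40: DF=(95007/80000 − 3/40·(0.989100+0.973600))/(1+3/40) = 4839/5000 ≈ 0.967800
step 4 [4y] zero: DF = P = 15/16 ≈ 0.937500
step 5 [5y] bond c/1=23/400: DF=(2369893/2000000 − 23/400·(0.989100+0.973600+0.967800+0.937500))/(1+23/400) = 4551/5000 ≈ 0.910200

1 1 9891/10000
2 2 1217/1250
3 3 4839/5000
4 4 15/16
5 5 4551/5000
DF(5y) = 4551/5000 ≈ 0.910200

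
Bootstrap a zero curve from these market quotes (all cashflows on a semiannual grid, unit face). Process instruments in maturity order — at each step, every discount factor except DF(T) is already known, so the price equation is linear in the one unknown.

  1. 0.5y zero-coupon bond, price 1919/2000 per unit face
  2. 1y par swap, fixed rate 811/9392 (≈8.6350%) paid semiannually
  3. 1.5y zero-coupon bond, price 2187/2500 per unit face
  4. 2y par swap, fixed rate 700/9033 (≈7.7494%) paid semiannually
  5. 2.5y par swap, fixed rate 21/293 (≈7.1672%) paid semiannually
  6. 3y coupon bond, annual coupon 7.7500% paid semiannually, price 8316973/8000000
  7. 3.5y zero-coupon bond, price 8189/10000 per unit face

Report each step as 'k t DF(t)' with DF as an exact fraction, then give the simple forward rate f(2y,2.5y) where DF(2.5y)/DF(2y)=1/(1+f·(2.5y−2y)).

1 1/2 1919/2000
2 1 9189/10000
3 3/2 2187/2500
4 2 43/50
5 5/2 2101/2500
6 3 8347/10000
7 7/2 8189/10000
f(2y,2.5y) = ((43/50)/(2101/2500) − 1)/(1/2) = 98/2101 ≈ 4.6644%

step 1 [0.5y] zero: DF = P = 1919/2000 ≈ 0.959500
step 2 [1y] swap r/2=811/18784: DF=(1 − 811/18784·(0.959500))/(1+811/18784) = 9189/10000 ≈ 0.918900
step 3 [1.5y] zero: DF = P = 2187/2500 ≈ 0.874800
step 4 [2y] swap r/2=350/9033: DF=(1 − 350/9033·(0.959500+0.918900+0.874800))/(1+350/9033) = 43/50 ≈ 0.860000
step 5 [2.5y] swap r/2=21/586: DF=(1 − 21/586·(0.959500+0.918900+0.874800+0.860000))/(1+21/586) = 2101/2500 ≈ 0.840400
step 6 [3y] bond c/2=31/800: DF=(8316973/8000000 − 31/800·(0.959500+0.918900+0.874800+0.860000+0.840400))/(1+31/800) = 8347/10000 ≈ 0.834700
step 7 [3.5y] zero: DF = P = 8189/10000 ≈ 0.818900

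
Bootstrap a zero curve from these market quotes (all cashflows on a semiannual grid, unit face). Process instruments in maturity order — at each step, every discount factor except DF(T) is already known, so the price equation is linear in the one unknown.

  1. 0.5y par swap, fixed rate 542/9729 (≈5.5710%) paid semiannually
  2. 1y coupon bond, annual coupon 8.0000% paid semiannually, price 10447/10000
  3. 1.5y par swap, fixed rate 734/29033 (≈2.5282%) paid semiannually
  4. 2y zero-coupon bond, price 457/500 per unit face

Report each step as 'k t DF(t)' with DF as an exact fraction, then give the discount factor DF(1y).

1 1/2 9729/10000
2 1 9671/10000
3 3/2 9633/10000
4 2 457/500
DF(1y) = 9671/10000 ≈ 0.967100

step 1 [0.5y] swap r/2=271/9729: DF=(1 − 271/9729·(0))/(1+271/9729) = 9729/10000 ≈ 0.972900
step 2 [1y] bond c/2=1/25: DF=(10447/10000 − 1/25·(0.972900))/(1+1/25) = 9671/10000 ≈ 0.967100
step 3 [1.5y] swap r/2=367/29033: DF=(1 − 367/29033·(0.972900+0.967100))/(1+367/29033) = 9633/10000 ≈ 0.963300
step 4 [2y] zero: DF = P = 457/500 ≈ 0.914000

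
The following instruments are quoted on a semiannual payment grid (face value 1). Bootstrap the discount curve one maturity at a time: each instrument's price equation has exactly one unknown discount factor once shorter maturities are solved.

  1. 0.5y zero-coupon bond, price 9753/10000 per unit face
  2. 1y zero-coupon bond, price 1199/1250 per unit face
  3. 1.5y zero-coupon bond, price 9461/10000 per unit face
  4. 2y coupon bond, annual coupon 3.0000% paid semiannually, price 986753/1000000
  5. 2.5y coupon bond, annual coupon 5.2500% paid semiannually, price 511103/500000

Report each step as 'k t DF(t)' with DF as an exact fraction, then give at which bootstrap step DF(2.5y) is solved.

1 1/2 9753/10000
2 1 1199/1250
3 3/2 9461/10000
4 2 581/625
5 5/2 4493/5000
DF(2.5y) is solved at step 5

step 1 [0.5y] zero: DF = P = 9753/10000 ≈ 0.975300
step 2 [1y] zero: DF = P = 1199/1250 ≈ 0.959200
step 3 [1.5y] zero: DF = P = 9461/10000 ≈ 0.946100
step 4 [2y] bond c/2=3/200: DF=(986753/1000000 − 3/200·(0.975300+0.959200+0.946100))/(1+3/200) = 581/625 ≈ 0.929600
step 5 [2.5y] bond c/2=21/800: DF=(511103/500000 − 21/800·(0.975300+0.959200+0.946100+0.929600))/(1+21/800) = 4493/5000 ≈ 0.898600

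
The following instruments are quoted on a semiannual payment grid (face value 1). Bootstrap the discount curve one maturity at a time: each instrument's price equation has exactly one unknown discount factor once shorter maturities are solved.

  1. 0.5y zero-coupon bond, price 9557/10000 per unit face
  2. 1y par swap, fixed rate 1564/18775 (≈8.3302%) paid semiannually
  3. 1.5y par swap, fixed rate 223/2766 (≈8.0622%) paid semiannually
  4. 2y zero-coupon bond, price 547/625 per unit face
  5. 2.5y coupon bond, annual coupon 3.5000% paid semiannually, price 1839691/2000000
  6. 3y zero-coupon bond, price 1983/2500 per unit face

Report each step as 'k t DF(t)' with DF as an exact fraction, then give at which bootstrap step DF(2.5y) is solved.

1 1/2 9557/10000
2 1 4609/5000
3 3/2 1777/2000
4 2 547/625
5 5/2 4207/5000
6 3 1983/2500
DF(2.5y) is solved at step 5

step 1 [0.5y] zero: DF = P = 9557/10000 ≈ 0.955700
step 2 [1y] swap r/2=782/18775: DF=(1 − 782/18775·(0.955700))/(1+782/18775) = 4609/5000 ≈ 0.921800
step 3 [1.5y] swap r/2=223/5532: DF=(1 − 223/5532·(0.955700+0.921800))/(1+223/5532) = 1777/2000 ≈ 0.888500
step 4 [2y] zero: DF = P = 547/625 ≈ 0.875200
step 5 [2.5y] bond c/2=7/400: DF=(1839691/2000000 − 7/400·(0.955700+0.921800+0.888500+0.875200))/(1+7/400) = 4207/5000 ≈ 0.841400
step 6 [3y] zero: DF = P = 1983/2500 ≈ 0.793200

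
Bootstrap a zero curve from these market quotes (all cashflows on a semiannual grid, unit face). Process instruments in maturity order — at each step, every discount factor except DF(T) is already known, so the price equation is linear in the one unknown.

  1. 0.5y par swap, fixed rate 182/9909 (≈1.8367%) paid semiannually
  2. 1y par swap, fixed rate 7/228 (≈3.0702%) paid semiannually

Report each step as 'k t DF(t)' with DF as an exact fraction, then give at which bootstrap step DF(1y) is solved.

1 1/2 9909/10000
2 1 9699/10000
DF(1y) is solved at step 2

step 1 [0.5y] swap r/2=91/9909: DF=(1 − 91/9909·(0))/(1+91/9909) = 9909/10000 ≈ 0.990900
step 2 [1y] swap r/2=7/456: DF=(1 − 7/456·(0.990900))/(1+7/456) = 9699/10000 ≈ 0.969900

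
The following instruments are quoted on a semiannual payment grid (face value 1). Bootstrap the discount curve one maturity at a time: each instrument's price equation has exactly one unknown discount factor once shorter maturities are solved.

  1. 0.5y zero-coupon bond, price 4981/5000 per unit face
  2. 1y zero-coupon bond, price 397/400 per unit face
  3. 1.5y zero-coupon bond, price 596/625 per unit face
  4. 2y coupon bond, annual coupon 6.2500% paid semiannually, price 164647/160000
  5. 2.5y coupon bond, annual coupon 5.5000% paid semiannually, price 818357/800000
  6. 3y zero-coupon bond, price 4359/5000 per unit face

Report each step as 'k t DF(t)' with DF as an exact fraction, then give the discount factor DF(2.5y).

step 1 [0.5y] zero: DF = P = 4981/5000 ≈ 0.996200
step 2 [1y] zero: DF = P = 397/400 ≈ 0.992500
step 3 [1.5y] zero: DF = P = 596/625 ≈ 0.953600
step 4 [2y] bond c/2=1/32: DF=(164647/160000 − 1/32·(0.996200+0.992500+0.953600))/(1+1/32) = 9087/10000 ≈ 0.908700
step 5 [2.5y] bond c/2=11/400: DF=(818357/800000 − 11/400·(0.996200+0.992500+0.953600+0.908700))/(1+11/400) = 357/400 ≈ 0.892500
step 6 [3y] zero: DF = P = 4359/5000 ≈ 0.871800

1 1/2 4981/5000
2 1 397/400
3 3/2 596/625
4 2 9087/10000
5 5/2 357/400
6 3 4359/5000
DF(2.5y) = 357/400 ≈ 0.892500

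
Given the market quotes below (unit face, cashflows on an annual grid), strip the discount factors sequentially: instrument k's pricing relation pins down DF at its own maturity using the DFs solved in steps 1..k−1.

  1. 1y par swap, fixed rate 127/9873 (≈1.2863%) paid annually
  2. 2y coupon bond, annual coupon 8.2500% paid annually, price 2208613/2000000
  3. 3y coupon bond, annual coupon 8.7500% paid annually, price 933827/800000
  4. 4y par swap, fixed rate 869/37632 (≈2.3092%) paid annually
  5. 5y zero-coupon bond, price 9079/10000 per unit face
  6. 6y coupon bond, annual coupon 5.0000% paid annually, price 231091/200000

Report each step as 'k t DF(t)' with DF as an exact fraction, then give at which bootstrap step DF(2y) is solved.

step 1 [1y] swap r/1=127/9873: DF=(1 − 127/9873·(0))/(1+127/9873) = 9873/10000 ≈ 0.987300
step 2 [2y] bond c/1=33/400: DF=(2208613/2000000 − 33/400·(0.987300))/(1+33/400) = 9449/10000 ≈ 0.944900
step 3 [3y] bond c/1=7/80: DF=(933827/800000 − 7/80·(0.987300+0.944900))/(1+7/80) = 9179/10000 ≈ 0.917900
step 4 [4y] swap r/1=869/37632: DF=(1 − 869/37632·(0.987300+0.944900+0.917900))/(1+869/37632) = 9131/10000 ≈ 0.913100
step 5 [5y] zero: DF = P = 9079/10000 ≈ 0.907900
step 6 [6y] bond c/1=1/20: DF=(231091/200000 − 1/20·(0.987300+0.944900+0.917900+0.913100+0.907900))/(1+1/20) = 439/500 ≈ 0.878000

1 1 9873/10000
2 2 9449/10000
3 3 9179/10000
4 4 9131/10000
5 5 9079/10000
6 6 439/500
DF(2y) is solved at step 2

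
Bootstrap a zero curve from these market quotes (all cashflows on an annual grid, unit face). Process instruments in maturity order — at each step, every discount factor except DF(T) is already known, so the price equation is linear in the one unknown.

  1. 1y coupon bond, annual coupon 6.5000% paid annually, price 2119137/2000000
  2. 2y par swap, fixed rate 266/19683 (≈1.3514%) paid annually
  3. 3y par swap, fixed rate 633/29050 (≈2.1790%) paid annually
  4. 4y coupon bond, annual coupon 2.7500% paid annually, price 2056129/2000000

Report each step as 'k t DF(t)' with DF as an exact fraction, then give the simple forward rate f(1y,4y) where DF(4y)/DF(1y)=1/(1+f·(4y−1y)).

step 1 [1y] bond c/1=13/200: DF=(2119137/2000000 − 13/200·(0))/(1+13/200) = 9949/10000 ≈ 0.994900
step 2 [2y] swap r/1=266/19683: DF=(1 − 266/19683·(0.994900))/(1+266/19683) = 4867/5000 ≈ 0.973400
step 3 [3y] swap r/1=633/29050: DF=(1 − 633/29050·(0.994900+0.973400))/(1+633/29050) = 9367/10000 ≈ 0.936700
step 4 [4y] bond c/1=11/400: DF=(2056129/2000000 − 11/400·(0.994900+0.973400+0.936700))/(1+11/400) = 2307/2500 ≈ 0.922800

1 1 9949/10000
2 2 4867/5000
3 3 9367/10000
4 4 2307/2500
f(1y,4y) = ((9949/10000)/(2307/2500) − 1)/(3) = 721/27684 ≈ 2.6044%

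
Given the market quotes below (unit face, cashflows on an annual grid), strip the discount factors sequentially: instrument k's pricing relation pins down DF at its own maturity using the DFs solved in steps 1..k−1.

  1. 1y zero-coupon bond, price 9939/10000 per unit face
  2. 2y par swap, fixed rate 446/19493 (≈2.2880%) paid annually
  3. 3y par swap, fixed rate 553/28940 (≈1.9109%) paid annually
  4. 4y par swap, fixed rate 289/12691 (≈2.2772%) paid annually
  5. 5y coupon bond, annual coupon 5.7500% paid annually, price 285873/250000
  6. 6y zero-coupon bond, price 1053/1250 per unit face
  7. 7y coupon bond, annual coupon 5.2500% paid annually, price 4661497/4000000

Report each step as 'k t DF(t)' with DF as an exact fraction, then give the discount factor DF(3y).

1 1 9939/10000
2 2 4777/5000
3 3 9447/10000
4 4 9133/10000
5 5 8743/10000
6 6 1053/1250
7 7 8317/10000
DF(3y) = 9447/10000 ≈ 0.944700

step 1 [1y] zero: DF = P = 9939/10000 ≈ 0.993900
step 2 [2y] swap r/1=446/19493: DF=(1 − 446/19493·(0.993900))/(1+446/19493) = 4777/5000 ≈ 0.955400
step 3 [3y] swap r/1=553/28940: DF=(1 − 553/28940·(0.993900+0.955400))/(1+553/28940) = 9447/10000 ≈ 0.944700
step 4 [4y] swap r/1=289/12691: DF=(1 − 289/12691·(0.993900+0.955400+0.944700))/(1+289/12691) = 9133/10000 ≈ 0.913300
step 5 [5y] bond c/1=23/400: DF=(285873/250000 − 23/400·(0.993900+0.955400+0.944700+0.913300))/(1+23/400) = 8743/10000 ≈ 0.874300
step 6 [6y] zero: DF = P = 1053/1250 ≈ 0.842400
step 7 [7y] bond c/1=21/400: DF=(4661497/4000000 − 21/400·(0.993900+0.955400+0.944700+0.913300+0.874300+0.842400))/(1+21/400) = 8317/10000 ≈ 0.831700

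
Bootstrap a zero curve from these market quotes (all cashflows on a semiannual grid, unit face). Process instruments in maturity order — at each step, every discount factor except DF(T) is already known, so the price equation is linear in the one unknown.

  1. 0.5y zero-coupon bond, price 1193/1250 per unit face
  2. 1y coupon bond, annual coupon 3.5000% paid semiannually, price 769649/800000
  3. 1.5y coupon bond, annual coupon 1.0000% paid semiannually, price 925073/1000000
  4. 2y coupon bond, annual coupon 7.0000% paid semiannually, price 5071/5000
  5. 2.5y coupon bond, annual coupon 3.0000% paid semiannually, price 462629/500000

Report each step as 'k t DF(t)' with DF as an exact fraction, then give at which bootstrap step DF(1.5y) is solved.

1 1/2 1193/1250
2 1 9291/10000
3 3/2 9111/10000
4 2 4427/5000
5 5/2 2143/2500
DF(1.5y) is solved at step 3

step 1 [0.5y] zero: DF = P = 1193/1250 ≈ 0.954400
step 2 [1y] bond c/2=7/400: DF=(769649/800000 − 7/400·(0.954400))/(1+7/400) = 9291/10000 ≈ 0.929100
step 3 [1.5y] bond c/2=1/200: DF=(925073/1000000 − 1/200·(0.954400+0.929100))/(1+1/200) = 9111/10000 ≈ 0.911100
step 4 [2y] bond c/2=7/200: DF=(5071/5000 − 7/200·(0.954400+0.929100+0.911100))/(1+7/200) = 4427/5000 ≈ 0.885400
step 5 [2.5y] bond c/2=3/200: DF=(462629/500000 − 3/200·(0.954400+0.929100+0.911100+0.885400))/(1+3/200) = 2143/2500 ≈ 0.857200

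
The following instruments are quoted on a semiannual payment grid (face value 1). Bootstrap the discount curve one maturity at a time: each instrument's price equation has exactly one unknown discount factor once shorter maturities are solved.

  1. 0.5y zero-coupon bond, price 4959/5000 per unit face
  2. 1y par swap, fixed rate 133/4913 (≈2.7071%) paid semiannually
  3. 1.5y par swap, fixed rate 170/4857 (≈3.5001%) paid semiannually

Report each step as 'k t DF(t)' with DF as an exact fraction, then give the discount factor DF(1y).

step 1 [0.5y] zero: DF = P = 4959/5000 ≈ 0.991800
step 2 [1y] swap r/2=133/9826: DF=(1 − 133/9826·(0.991800))/(1+133/9826) = 4867/5000 ≈ 0.973400
step 3 [1.5y] swap r/2=85/4857: DF=(1 − 85/4857·(0.991800+0.973400))/(1+85/4857) = 949/1000 ≈ 0.949000

1 1/2 4959/5000
2 1 4867/5000
3 3/2 949/1000
DF(1y) = 4867/5000 ≈ 0.973400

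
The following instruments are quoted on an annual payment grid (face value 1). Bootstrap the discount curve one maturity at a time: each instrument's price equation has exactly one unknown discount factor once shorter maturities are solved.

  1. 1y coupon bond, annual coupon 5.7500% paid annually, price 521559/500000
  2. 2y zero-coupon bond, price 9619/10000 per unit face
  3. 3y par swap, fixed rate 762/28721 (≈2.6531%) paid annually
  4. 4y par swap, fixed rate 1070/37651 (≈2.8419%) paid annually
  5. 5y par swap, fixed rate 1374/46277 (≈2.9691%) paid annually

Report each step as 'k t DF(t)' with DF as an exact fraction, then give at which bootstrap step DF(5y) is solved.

step 1 [1y] bond c/1=23/400: DF=(521559/500000 − 23/400·(0))/(1+23/400) = 1233/1250 ≈ 0.986400
step 2 [2y] zero: DF = P = 9619/10000 ≈ 0.961900
step 3 [3y] swap r/1=762/28721: DF=(1 − 762/28721·(0.986400+0.961900))/(1+762/28721) = 4619/5000 ≈ 0.923800
step 4 [4y] swap r/1=1070/37651: DF=(1 − 1070/37651·(0.986400+0.961900+0.923800))/(1+1070/37651) = 893/1000 ≈ 0.893000
step 5 [5y] swap r/1=1374/46277: DF=(1 − 1374/46277·(0.986400+0.961900+0.923800+0.893000))/(1+1374/46277) = 4313/5000 ≈ 0.862600

1 1 1233/1250
2 2 9619/10000
3 3 4619/5000
4 4 893/1000
5 5 4313/5000
DF(5y) is solved at step 5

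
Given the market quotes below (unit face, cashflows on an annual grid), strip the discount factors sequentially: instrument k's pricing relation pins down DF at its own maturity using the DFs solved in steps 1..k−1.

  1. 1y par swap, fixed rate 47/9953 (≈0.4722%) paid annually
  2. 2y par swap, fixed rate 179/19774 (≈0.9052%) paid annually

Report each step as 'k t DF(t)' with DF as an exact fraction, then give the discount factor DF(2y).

1 1 9953/10000
2 2 9821/10000
DF(2y) = 9821/10000 ≈ 0.982100

step 1 [1y] swap r/1=47/9953: DF=(1 − 47/9953·(0))/(1+47/9953) = 9953/10000 ≈ 0.995300
step 2 [2y] swap r/1=179/19774: DF=(1 − 179/19774·(0.995300))/(1+179/19774) = 9821/10000 ≈ 0.982100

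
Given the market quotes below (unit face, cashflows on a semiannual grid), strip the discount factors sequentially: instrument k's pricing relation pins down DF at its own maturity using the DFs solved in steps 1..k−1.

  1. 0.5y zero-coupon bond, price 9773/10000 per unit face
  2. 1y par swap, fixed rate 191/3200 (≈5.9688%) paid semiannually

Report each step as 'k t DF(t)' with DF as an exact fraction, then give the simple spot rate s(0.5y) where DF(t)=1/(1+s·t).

1 1/2 9773/10000
2 1 9427/10000
s(0.5y) = (1/(9773/10000) − 1)/(1/2) = 454/9773 ≈ 4.6455%

step 1 [0.5y] zero: DF = P = 9773/10000 ≈ 0.977300
step 2 [1y] swap r/2=191/6400: DF=(1 − 191/6400·(0.977300))/(1+191/6400) = 9427/10000 ≈ 0.942700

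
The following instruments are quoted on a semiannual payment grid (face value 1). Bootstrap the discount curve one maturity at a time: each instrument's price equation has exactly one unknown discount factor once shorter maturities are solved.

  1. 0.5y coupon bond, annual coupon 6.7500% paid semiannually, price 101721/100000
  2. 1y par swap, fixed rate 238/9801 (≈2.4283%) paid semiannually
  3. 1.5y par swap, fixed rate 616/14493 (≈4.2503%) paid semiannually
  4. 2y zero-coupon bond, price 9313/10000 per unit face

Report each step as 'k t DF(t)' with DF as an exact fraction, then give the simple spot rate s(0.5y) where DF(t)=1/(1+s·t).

1 1/2 123/125
2 1 4881/5000
3 3/2 1173/1250
4 2 9313/10000
s(0.5y) = (1/(123/125) − 1)/(1/2) = 4/123 ≈ 3.2520%

step 1 [0.5y] bond c/2=27/800: DF=(101721/100000 − 27/800·(0))/(1+27/800) = 123/125 ≈ 0.984000
step 2 [1y] swap r/2=119/9801: DF=(1 − 119/9801·(0.984000))/(1+119/9801) = 4881/5000 ≈ 0.976200
step 3 [1.5y] swap r/2=308/14493: DF=(1 − 308/14493·(0.984000+0.976200))/(1+308/14493) = 1173/1250 ≈ 0.938400
step 4 [2y] zero: DF = P = 9313/10000 ≈ 0.931300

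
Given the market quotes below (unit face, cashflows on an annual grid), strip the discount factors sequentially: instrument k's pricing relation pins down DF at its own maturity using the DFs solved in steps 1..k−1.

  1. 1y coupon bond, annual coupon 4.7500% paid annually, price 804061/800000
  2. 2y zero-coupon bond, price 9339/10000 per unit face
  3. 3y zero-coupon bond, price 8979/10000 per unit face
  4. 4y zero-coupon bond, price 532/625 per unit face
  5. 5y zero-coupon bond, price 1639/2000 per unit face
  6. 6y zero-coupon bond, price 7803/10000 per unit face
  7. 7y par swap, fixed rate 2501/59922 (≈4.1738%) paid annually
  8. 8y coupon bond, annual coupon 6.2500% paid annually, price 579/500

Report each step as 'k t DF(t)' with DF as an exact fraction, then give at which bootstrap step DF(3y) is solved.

step 1 [1y] bond c/1=19/400: DF=(804061/800000 − 19/400·(0))/(1+19/400) = 1919/2000 ≈ 0.959500
step 2 [2y] zero: DF = P = 9339/10000 ≈ 0.933900
step 3 [3y] zero: DF = P = 8979/10000 ≈ 0.897900
step 4 [4y] zero: DF = P = 532/625 ≈ 0.851200
step 5 [5y] zero: DF = P = 1639/2000 ≈ 0.819500
step 6 [6y] zero: DF = P = 7803/10000 ≈ 0.780300
step 7 [7y] swap r/1=2501/59922: DF=(1 − 2501/59922·(0.959500+0.933900+0.897900+0.851200+0.819500+0.780300))/(1+2501/59922) = 7499/10000 ≈ 0.749900
step 8 [8y] bond c/1=1/16: DF=(579/500 − 1/16·(0.959500+0.933900+0.897900+0.851200+0.819500+0.780300+0.749900))/(1+1/16) = 3687/5000 ≈ 0.737400

1 1 1919/2000
2 2 9339/10000
3 3 8979/10000
4 4 532/625
5 5 1639/2000
6 6 7803/10000
7 7 7499/10000
8 8 3687/5000
DF(3y) is solved at step 3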